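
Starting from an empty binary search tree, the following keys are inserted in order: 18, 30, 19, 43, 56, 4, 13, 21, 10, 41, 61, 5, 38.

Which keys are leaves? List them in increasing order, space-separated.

Insert 18: tree is empty, so 18 becomes the root.
Insert 30: 30 > 18 → go right. Place as right child of 18.
Insert 19: 19 > 18 → go right; 19 < 30 → go left. Place as left child of 30.
Insert 43: 43 > 18 → go right; 43 > 30 → go right. Place as right child of 30.
Insert 56: 56 > 18 → go right; 56 > 30 → go right; 56 > 43 → go right. Place as right child of 43.
Insert 4: 4 < 18 → go left. Place as left child of 18.
Insert 13: 13 < 18 → go left; 13 > 4 → go right. Place as right child of 4.
Insert 21: 21 > 18 → go right; 21 < 30 → go left; 21 > 19 → go right. Place as right child of 19.
Insert 10: 10 < 18 → go left; 10 > 4 → go right; 10 < 13 → go left. Place as left child of 13.
Insert 41: 41 > 18 → go right; 41 > 30 → go right; 41 < 43 → go left. Place as left child of 43.
Insert 61: 61 > 18 → go right; 61 > 30 → go right; 61 > 43 → go right; 61 > 56 → go right. Place as right child of 56.
Insert 5: 5 < 18 → go left; 5 > 4 → go right; 5 < 13 → go left; 5 < 10 → go left. Place as left child of 10.
Insert 38: 38 > 18 → go right; 38 > 30 → go right; 38 < 43 → go left; 38 < 41 → go left. Place as left child of 41.

5 21 38 61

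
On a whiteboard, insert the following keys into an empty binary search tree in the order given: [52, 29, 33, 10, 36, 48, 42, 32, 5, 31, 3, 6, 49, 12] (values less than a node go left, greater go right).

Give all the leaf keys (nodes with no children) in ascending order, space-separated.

Resulting structure (node: left, right):
  52: L=29, R=–
  29: L=10, R=33
  33: L=32, R=36
  10: L=5, R=12
  36: L=–, R=48
  48: L=42, R=49
  42: L=–, R=–
  32: L=31, R=–
  5: L=3, R=6
  31: L=–, R=–
  3: L=–, R=–
  6: L=–, R=–
  49: L=–, R=–
  12: L=–, R=–

3 6 12 31 42 49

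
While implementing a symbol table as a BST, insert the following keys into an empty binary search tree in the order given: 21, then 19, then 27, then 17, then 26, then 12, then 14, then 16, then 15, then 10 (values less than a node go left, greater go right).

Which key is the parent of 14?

Resulting structure (node: left, right):
  21: L=19, R=27
  19: L=17, R=–
  27: L=26, R=–
  17: L=12, R=–
  26: L=–, R=–
  12: L=10, R=14
  14: L=–, R=16
  16: L=15, R=–
  15: L=–, R=–
  10: L=–, R=–

12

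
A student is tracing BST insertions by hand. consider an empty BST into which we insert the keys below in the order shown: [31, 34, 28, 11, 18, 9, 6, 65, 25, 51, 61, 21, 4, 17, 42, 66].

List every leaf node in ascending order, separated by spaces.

31: root
34: right child of 31 (depth 1)
28: left child of 31 (depth 1)
11: left child of 28 (depth 2)
18: right child of 11 (depth 3)
9: left child of 11 (depth 3)
6: left child of 9 (depth 4)
65: right child of 34 (depth 2)
25: right child of 18 (depth 4)
51: left child of 65 (depth 3)
61: right child of 51 (depth 4)
21: left child of 25 (depth 5)
4: left child of 6 (depth 5)
17: left child of 18 (depth 4)
42: left child of 51 (depth 4)
66: right child of 65 (depth 3)

4 17 21 42 61 66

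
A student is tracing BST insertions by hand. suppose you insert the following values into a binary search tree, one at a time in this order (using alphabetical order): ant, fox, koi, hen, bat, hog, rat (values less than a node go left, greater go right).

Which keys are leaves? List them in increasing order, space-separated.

Insert ant: tree is empty, so ant becomes the root.
Insert fox: fox > ant → go right. Place as right child of ant.
Insert koi: koi > ant → go right; koi > fox → go right. Place as right child of fox.
Insert hen: hen > ant → go right; hen > fox → go right; hen < koi → go left. Place as left child of koi.
Insert bat: bat > ant → go right; bat < fox → go left. Place as left child of fox.
Insert hog: hog > ant → go right; hog > fox → go right; hog < koi → go left; hog > hen → go right. Place as right child of hen.
Insert rat: rat > ant → go right; rat > fox → go right; rat > koi → go right. Place as right child of koi.

bat hog rat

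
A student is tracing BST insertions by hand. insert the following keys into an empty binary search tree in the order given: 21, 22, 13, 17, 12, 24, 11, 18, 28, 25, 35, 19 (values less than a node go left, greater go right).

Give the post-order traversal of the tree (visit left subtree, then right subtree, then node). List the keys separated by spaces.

11 12 19 18 17 13 25 35 28 24 22 21

21: root
22: right child of 21 (depth 1)
13: left child of 21 (depth 1)
17: right child of 13 (depth 2)
12: left child of 13 (depth 2)
24: right child of 22 (depth 2)
11: left child of 12 (depth 3)
18: right child of 17 (depth 3)
28: right child of 24 (depth 3)
25: left child of 28 (depth 4)
35: right child of 28 (depth 4)
19: right child of 18 (depth 4)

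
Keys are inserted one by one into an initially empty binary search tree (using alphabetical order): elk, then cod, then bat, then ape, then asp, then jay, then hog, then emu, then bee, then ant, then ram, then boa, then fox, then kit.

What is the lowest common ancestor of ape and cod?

elk: root
cod: left child of elk (depth 1)
bat: left child of cod (depth 2)
ape: left child of bat (depth 3)
asp: right child of ape (depth 4)
jay: right child of elk (depth 1)
hog: left child of jay (depth 2)
emu: left child of hog (depth 3)
bee: right child of bat (depth 3)
ant: left child of ape (depth 4)
ram: right child of jay (depth 2)
boa: right child of bee (depth 4)
fox: right child of emu (depth 4)
kit: left child of ram (depth 3)

Path to ape: elk → cod → bat → ape
Path to cod: elk → cod
cod lies on both paths and is an ancestor of the other node.

cod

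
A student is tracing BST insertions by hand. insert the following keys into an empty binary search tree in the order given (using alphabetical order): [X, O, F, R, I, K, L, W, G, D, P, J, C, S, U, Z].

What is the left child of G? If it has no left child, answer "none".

X: root
O: left child of X (depth 1)
F: left child of O (depth 2)
R: right child of O (depth 2)
I: right child of F (depth 3)
K: right child of I (depth 4)
L: right child of K (depth 5)
W: right child of R (depth 3)
G: left child of I (depth 4)
D: left child of F (depth 3)
P: left child of R (depth 3)
J: left child of K (depth 5)
C: left child of D (depth 4)
S: left child of W (depth 4)
U: right child of S (depth 5)
Z: right child of X (depth 1)

none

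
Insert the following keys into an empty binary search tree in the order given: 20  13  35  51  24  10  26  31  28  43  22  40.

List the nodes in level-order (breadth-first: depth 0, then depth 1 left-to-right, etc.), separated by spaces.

20 13 35 10 24 51 22 26 43 31 40 28

Resulting structure (node: left, right):
  20: L=13, R=35
  13: L=10, R=–
  35: L=24, R=51
  51: L=43, R=–
  24: L=22, R=26
  10: L=–, R=–
  26: L=–, R=31
  31: L=28, R=–
  28: L=–, R=–
  43: L=40, R=–
  22: L=–, R=–
  40: L=–, R=–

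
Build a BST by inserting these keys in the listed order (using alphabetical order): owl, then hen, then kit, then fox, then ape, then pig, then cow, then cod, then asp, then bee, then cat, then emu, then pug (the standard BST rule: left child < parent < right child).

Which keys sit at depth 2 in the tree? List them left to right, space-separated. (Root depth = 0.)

fox kit pug

Insert owl: tree is empty, so owl becomes the root.
Insert hen: hen < owl → go left. Place as left child of owl.
Insert kit: kit < owl → go left; kit > hen → go right. Place as right child of hen.
Insert fox: fox < owl → go left; fox < hen → go left. Place as left child of hen.
Insert ape: ape < owl → go left; ape < hen → go left; ape < fox → go left. Place as left child of fox.
Insert pig: pig > owl → go right. Place as right child of owl.
Insert cow: cow < owl → go left; cow < hen → go left; cow < fox → go left; cow > ape → go right. Place as right child of ape.
Insert cod: cod < owl → go left; cod < hen → go left; cod < fox → go left; cod > ape → go right; cod < cow → go left. Place as left child of cow.
Insert asp: asp < owl → go left; asp < hen → go left; asp < fox → go left; asp > ape → go right; asp < cow → go left; asp < cod → go left. Place as left child of cod.
Insert bee: bee < owl → go left; bee < hen → go left; bee < fox → go left; bee > ape → go right; bee < cow → go left; bee < cod → go left; bee > asp → go right. Place as right child of asp.
Insert cat: cat < owl → go left; cat < hen → go left; cat < fox → go left; cat > ape → go right; cat < cow → go left; cat < cod → go left; cat > asp → go right; cat > bee → go right. Place as right child of bee.
Insert emu: emu < owl → go left; emu < hen → go left; emu < fox → go left; emu > ape → go right; emu > cow → go right. Place as right child of cow.
Insert pug: pug > owl → go right; pug > pig → go right. Place as right child of pig.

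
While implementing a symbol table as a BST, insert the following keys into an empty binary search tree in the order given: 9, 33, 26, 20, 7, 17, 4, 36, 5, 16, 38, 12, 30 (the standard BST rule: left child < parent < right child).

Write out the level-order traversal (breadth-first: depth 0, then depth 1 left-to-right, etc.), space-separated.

9: root
33: right child of 9 (depth 1)
26: left child of 33 (depth 2)
20: left child of 26 (depth 3)
7: left child of 9 (depth 1)
17: left child of 20 (depth 4)
4: left child of 7 (depth 2)
36: right child of 33 (depth 2)
5: right child of 4 (depth 3)
16: left child of 17 (depth 5)
38: right child of 36 (depth 3)
12: left child of 16 (depth 6)
30: right child of 26 (depth 3)

9 7 33 4 26 36 5 20 30 38 17 16 12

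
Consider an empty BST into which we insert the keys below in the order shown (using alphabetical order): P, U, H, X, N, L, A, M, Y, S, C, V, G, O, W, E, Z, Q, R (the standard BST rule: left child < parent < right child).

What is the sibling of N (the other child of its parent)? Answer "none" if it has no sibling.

Insert P: tree is empty, so P becomes the root.
Insert U: U > P → go right. Place as right child of P.
Insert H: H < P → go left. Place as left child of P.
Insert X: X > P → go right; X > U → go right. Place as right child of U.
Insert N: N < P → go left; N > H → go right. Place as right child of H.
Insert L: L < P → go left; L > H → go right; L < N → go left. Place as left child of N.
Insert A: A < P → go left; A < H → go left. Place as left child of H.
Insert M: M < P → go left; M > H → go right; M < N → go left; M > L → go right. Place as right child of L.
Insert Y: Y > P → go right; Y > U → go right; Y > X → go right. Place as right child of X.
Insert S: S > P → go right; S < U → go left. Place as left child of U.
Insert C: C < P → go left; C < H → go left; C > A → go right. Place as right child of A.
Insert V: V > P → go right; V > U → go right; V < X → go left. Place as left child of X.
Insert G: G < P → go left; G < H → go left; G > A → go right; G > C → go right. Place as right child of C.
Insert O: O < P → go left; O > H → go right; O > N → go right. Place as right child of N.
Insert W: W > P → go right; W > U → go right; W < X → go left; W > V → go right. Place as right child of V.
Insert E: E < P → go left; E < H → go left; E > A → go right; E > C → go right; E < G → go left. Place as left child of G.
Insert Z: Z > P → go right; Z > U → go right; Z > X → go right; Z > Y → go right. Place as right child of Y.
Insert Q: Q > P → go right; Q < U → go left; Q < S → go left. Place as left child of S.
Insert R: R > P → go right; R < U → go left; R < S → go left; R > Q → go right. Place as right child of Q.

N's parent is H; the other child of H is A.

A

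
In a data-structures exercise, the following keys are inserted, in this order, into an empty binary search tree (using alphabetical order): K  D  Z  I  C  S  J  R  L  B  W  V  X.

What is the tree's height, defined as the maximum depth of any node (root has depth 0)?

4

K: root
D: left child of K (depth 1)
Z: right child of K (depth 1)
I: right child of D (depth 2)
C: left child of D (depth 2)
S: left child of Z (depth 2)
J: right child of I (depth 3)
R: left child of S (depth 3)
L: left child of R (depth 4)
B: left child of C (depth 3)
W: right child of S (depth 3)
V: left child of W (depth 4)
X: right child of W (depth 4)

The deepest node is L at depth 4.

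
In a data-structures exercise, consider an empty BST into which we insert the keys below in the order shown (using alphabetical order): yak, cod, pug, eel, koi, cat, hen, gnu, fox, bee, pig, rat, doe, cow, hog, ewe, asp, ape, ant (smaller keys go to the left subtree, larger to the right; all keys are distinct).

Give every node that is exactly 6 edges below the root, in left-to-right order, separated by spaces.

ant gnu hog

Insert yak: tree is empty, so yak becomes the root.
Insert cod: cod < yak → go left. Place as left child of yak.
Insert pug: pug < yak → go left; pug > cod → go right. Place as right child of cod.
Insert eel: eel < yak → go left; eel > cod → go right; eel < pug → go left. Place as left child of pug.
Insert koi: koi < yak → go left; koi > cod → go right; koi < pug → go left; koi > eel → go right. Place as right child of eel.
Insert cat: cat < yak → go left; cat < cod → go left. Place as left child of cod.
Insert hen: hen < yak → go left; hen > cod → go right; hen < pug → go left; hen > eel → go right; hen < koi → go left. Place as left child of koi.
Insert gnu: gnu < yak → go left; gnu > cod → go right; gnu < pug → go left; gnu > eel → go right; gnu < koi → go left; gnu < hen → go left. Place as left child of hen.
Insert fox: fox < yak → go left; fox > cod → go right; fox < pug → go left; fox > eel → go right; fox < koi → go left; fox < hen → go left; fox < gnu → go left. Place as left child of gnu.
Insert bee: bee < yak → go left; bee < cod → go left; bee < cat → go left. Place as left child of cat.
Insert pig: pig < yak → go left; pig > cod → go right; pig < pug → go left; pig > eel → go right; pig > koi → go right. Place as right child of koi.
Insert rat: rat < yak → go left; rat > cod → go right; rat > pug → go right. Place as right child of pug.
Insert doe: doe < yak → go left; doe > cod → go right; doe < pug → go left; doe < eel → go left. Place as left child of eel.
Insert cow: cow < yak → go left; cow > cod → go right; cow < pug → go left; cow < eel → go left; cow < doe → go left. Place as left child of doe.
Insert hog: hog < yak → go left; hog > cod → go right; hog < pug → go left; hog > eel → go right; hog < koi → go left; hog > hen → go right. Place as right child of hen.
Insert ewe: ewe < yak → go left; ewe > cod → go right; ewe < pug → go left; ewe > eel → go right; ewe < koi → go left; ewe < hen → go left; ewe < gnu → go left; ewe < fox → go left. Place as left child of fox.
Insert asp: asp < yak → go left; asp < cod → go left; asp < cat → go left; asp < bee → go left. Place as left child of bee.
Insert ape: ape < yak → go left; ape < cod → go left; ape < cat → go left; ape < bee → go left; ape < asp → go left. Place as left child of asp.
Insert ant: ant < yak → go left; ant < cod → go left; ant < cat → go left; ant < bee → go left; ant < asp → go left; ant < ape → go left. Place as left child of ape.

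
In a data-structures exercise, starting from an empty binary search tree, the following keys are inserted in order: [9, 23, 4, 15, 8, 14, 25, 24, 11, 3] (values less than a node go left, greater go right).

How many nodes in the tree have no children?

4

9: root
23: right child of 9 (depth 1)
4: left child of 9 (depth 1)
15: left child of 23 (depth 2)
8: right child of 4 (depth 2)
14: left child of 15 (depth 3)
25: right child of 23 (depth 2)
24: left child of 25 (depth 3)
11: left child of 14 (depth 4)
3: left child of 4 (depth 2)

Leaves: 3, 8, 11, 24 — 4 in total.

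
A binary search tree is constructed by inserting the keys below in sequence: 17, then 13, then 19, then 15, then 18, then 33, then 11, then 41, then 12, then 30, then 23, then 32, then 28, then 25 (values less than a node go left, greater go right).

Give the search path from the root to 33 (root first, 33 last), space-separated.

Insert 17: tree is empty, so 17 becomes the root.
Insert 13: 13 < 17 → go left. Place as left child of 17.
Insert 19: 19 > 17 → go right. Place as right child of 17.
Insert 15: 15 < 17 → go left; 15 > 13 → go right. Place as right child of 13.
Insert 18: 18 > 17 → go right; 18 < 19 → go left. Place as left child of 19.
Insert 33: 33 > 17 → go right; 33 > 19 → go right. Place as right child of 19.
Insert 11: 11 < 17 → go left; 11 < 13 → go left. Place as left child of 13.
Insert 41: 41 > 17 → go right; 41 > 19 → go right; 41 > 33 → go right. Place as right child of 33.
Insert 12: 12 < 17 → go left; 12 < 13 → go left; 12 > 11 → go right. Place as right child of 11.
Insert 30: 30 > 17 → go right; 30 > 19 → go right; 30 < 33 → go left. Place as left child of 33.
Insert 23: 23 > 17 → go right; 23 > 19 → go right; 23 < 33 → go left; 23 < 30 → go left. Place as left child of 30.
Insert 32: 32 > 17 → go right; 32 > 19 → go right; 32 < 33 → go left; 32 > 30 → go right. Place as right child of 30.
Insert 28: 28 > 17 → go right; 28 > 19 → go right; 28 < 33 → go left; 28 < 30 → go left; 28 > 23 → go right. Place as right child of 23.
Insert 25: 25 > 17 → go right; 25 > 19 → go right; 25 < 33 → go left; 25 < 30 → go left; 25 > 23 → go right; 25 < 28 → go left. Place as left child of 28.

17 19 33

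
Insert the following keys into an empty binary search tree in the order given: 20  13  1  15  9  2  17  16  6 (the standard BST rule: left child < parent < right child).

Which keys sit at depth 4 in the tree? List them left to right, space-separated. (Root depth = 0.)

2 16

Resulting structure (node: left, right):
  20: L=13, R=–
  13: L=1, R=15
  1: L=–, R=9
  15: L=–, R=17
  9: L=2, R=–
  2: L=–, R=6
  17: L=16, R=–
  16: L=–, R=–
  6: L=–, R=–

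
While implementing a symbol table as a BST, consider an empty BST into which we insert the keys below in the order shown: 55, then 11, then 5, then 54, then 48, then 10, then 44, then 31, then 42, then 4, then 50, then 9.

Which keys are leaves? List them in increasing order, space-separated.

Insert 55: tree is empty, so 55 becomes the root.
Insert 11: 11 < 55 → go left. Place as left child of 55.
Insert 5: 5 < 55 → go left; 5 < 11 → go left. Place as left child of 11.
Insert 54: 54 < 55 → go left; 54 > 11 → go right. Place as right child of 11.
Insert 48: 48 < 55 → go left; 48 > 11 → go right; 48 < 54 → go left. Place as left child of 54.
Insert 10: 10 < 55 → go left; 10 < 11 → go left; 10 > 5 → go right. Place as right child of 5.
Insert 44: 44 < 55 → go left; 44 > 11 → go right; 44 < 54 → go left; 44 < 48 → go left. Place as left child of 48.
Insert 31: 31 < 55 → go left; 31 > 11 → go right; 31 < 54 → go left; 31 < 48 → go left; 31 < 44 → go left. Place as left child of 44.
Insert 42: 42 < 55 → go left; 42 > 11 → go right; 42 < 54 → go left; 42 < 48 → go left; 42 < 44 → go left; 42 > 31 → go right. Place as right child of 31.
Insert 4: 4 < 55 → go left; 4 < 11 → go left; 4 < 5 → go left. Place as left child of 5.
Insert 50: 50 < 55 → go left; 50 > 11 → go right; 50 < 54 → go left; 50 > 48 → go right. Place as right child of 48.
Insert 9: 9 < 55 → go left; 9 < 11 → go left; 9 > 5 → go right; 9 < 10 → go left. Place as left child of 10.

4 9 42 50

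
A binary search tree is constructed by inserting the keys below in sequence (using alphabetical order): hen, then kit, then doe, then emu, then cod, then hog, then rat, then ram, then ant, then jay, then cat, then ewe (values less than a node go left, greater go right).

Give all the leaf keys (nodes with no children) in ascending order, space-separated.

Insert hen: tree is empty, so hen becomes the root.
Insert kit: kit > hen → go right. Place as right child of hen.
Insert doe: doe < hen → go left. Place as left child of hen.
Insert emu: emu < hen → go left; emu > doe → go right. Place as right child of doe.
Insert cod: cod < hen → go left; cod < doe → go left. Place as left child of doe.
Insert hog: hog > hen → go right; hog < kit → go left. Place as left child of kit.
Insert rat: rat > hen → go right; rat > kit → go right. Place as right child of kit.
Insert ram: ram > hen → go right; ram > kit → go right; ram < rat → go left. Place as left child of rat.
Insert ant: ant < hen → go left; ant < doe → go left; ant < cod → go left. Place as left child of cod.
Insert jay: jay > hen → go right; jay < kit → go left; jay > hog → go right. Place as right child of hog.
Insert cat: cat < hen → go left; cat < doe → go left; cat < cod → go left; cat > ant → go right. Place as right child of ant.
Insert ewe: ewe < hen → go left; ewe > doe → go right; ewe > emu → go right. Place as right child of emu.

cat ewe jay ram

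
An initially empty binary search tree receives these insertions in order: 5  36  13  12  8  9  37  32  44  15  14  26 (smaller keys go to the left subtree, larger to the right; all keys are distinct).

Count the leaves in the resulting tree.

Insert 5: tree is empty, so 5 becomes the root.
Insert 36: 36 > 5 → go right. Place as right child of 5.
Insert 13: 13 > 5 → go right; 13 < 36 → go left. Place as left child of 36.
Insert 12: 12 > 5 → go right; 12 < 36 → go left; 12 < 13 → go left. Place as left child of 13.
Insert 8: 8 > 5 → go right; 8 < 36 → go left; 8 < 13 → go left; 8 < 12 → go left. Place as left child of 12.
Insert 9: 9 > 5 → go right; 9 < 36 → go left; 9 < 13 → go left; 9 < 12 → go left; 9 > 8 → go right. Place as right child of 8.
Insert 37: 37 > 5 → go right; 37 > 36 → go right. Place as right child of 36.
Insert 32: 32 > 5 → go right; 32 < 36 → go left; 32 > 13 → go right. Place as right child of 13.
Insert 44: 44 > 5 → go right; 44 > 36 → go right; 44 > 37 → go right. Place as right child of 37.
Insert 15: 15 > 5 → go right; 15 < 36 → go left; 15 > 13 → go right; 15 < 32 → go left. Place as left child of 32.
Insert 14: 14 > 5 → go right; 14 < 36 → go left; 14 > 13 → go right; 14 < 32 → go left; 14 < 15 → go left. Place as left child of 15.
Insert 26: 26 > 5 → go right; 26 < 36 → go left; 26 > 13 → go right; 26 < 32 → go left; 26 > 15 → go right. Place as right child of 15.

Leaves: 9, 14, 26, 44 — 4 in total.

4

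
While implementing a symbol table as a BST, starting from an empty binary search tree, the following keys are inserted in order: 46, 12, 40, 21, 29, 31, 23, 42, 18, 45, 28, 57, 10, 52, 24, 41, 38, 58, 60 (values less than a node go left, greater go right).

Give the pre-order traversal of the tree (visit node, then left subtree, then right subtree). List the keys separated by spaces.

46: root
12: left child of 46 (depth 1)
40: right child of 12 (depth 2)
21: left child of 40 (depth 3)
29: right child of 21 (depth 4)
31: right child of 29 (depth 5)
23: left child of 29 (depth 5)
42: right child of 40 (depth 3)
18: left child of 21 (depth 4)
45: right child of 42 (depth 4)
28: right child of 23 (depth 6)
57: right child of 46 (depth 1)
10: left child of 12 (depth 2)
52: left child of 57 (depth 2)
24: left child of 28 (depth 7)
41: left child of 42 (depth 4)
38: right child of 31 (depth 6)
58: right child of 57 (depth 2)
60: right child of 58 (depth 3)

46 12 10 40 21 18 29 23 28 24 31 38 42 41 45 57 52 58 60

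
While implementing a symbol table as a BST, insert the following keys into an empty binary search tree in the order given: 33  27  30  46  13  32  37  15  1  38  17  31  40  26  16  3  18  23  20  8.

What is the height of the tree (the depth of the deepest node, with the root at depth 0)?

33: root
27: left child of 33 (depth 1)
30: right child of 27 (depth 2)
46: right child of 33 (depth 1)
13: left child of 27 (depth 2)
32: right child of 30 (depth 3)
37: left child of 46 (depth 2)
15: right child of 13 (depth 3)
1: left child of 13 (depth 3)
38: right child of 37 (depth 3)
17: right child of 15 (depth 4)
31: left child of 32 (depth 4)
40: right child of 38 (depth 4)
26: right child of 17 (depth 5)
16: left child of 17 (depth 5)
3: right child of 1 (depth 4)
18: left child of 26 (depth 6)
23: right child of 18 (depth 7)
20: left child of 23 (depth 8)
8: right child of 3 (depth 5)

The deepest node is 20 at depth 8.

8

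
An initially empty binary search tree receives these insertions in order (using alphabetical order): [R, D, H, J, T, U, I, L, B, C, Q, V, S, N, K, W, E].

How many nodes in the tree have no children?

7

Resulting structure (node: left, right):
  R: L=D, R=T
  D: L=B, R=H
  H: L=E, R=J
  J: L=I, R=L
  T: L=S, R=U
  U: L=–, R=V
  I: L=–, R=–
  L: L=K, R=Q
  B: L=–, R=C
  C: L=–, R=–
  Q: L=N, R=–
  V: L=–, R=W
  S: L=–, R=–
  N: L=–, R=–
  K: L=–, R=–
  W: L=–, R=–
  E: L=–, R=–

Leaves: C, E, I, K, N, S, W — 7 in total.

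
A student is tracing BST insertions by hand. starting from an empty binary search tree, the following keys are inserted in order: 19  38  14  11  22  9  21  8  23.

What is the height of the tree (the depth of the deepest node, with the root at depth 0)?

19: root
38: right child of 19 (depth 1)
14: left child of 19 (depth 1)
11: left child of 14 (depth 2)
22: left child of 38 (depth 2)
9: left child of 11 (depth 3)
21: left child of 22 (depth 3)
8: left child of 9 (depth 4)
23: right child of 22 (depth 3)

The deepest node is 8 at depth 4.

4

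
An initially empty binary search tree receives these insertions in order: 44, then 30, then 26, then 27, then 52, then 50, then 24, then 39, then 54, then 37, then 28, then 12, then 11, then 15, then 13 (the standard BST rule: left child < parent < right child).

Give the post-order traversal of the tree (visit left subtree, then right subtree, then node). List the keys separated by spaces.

11 13 15 12 24 28 27 26 37 39 30 50 54 52 44

Insert 44: tree is empty, so 44 becomes the root.
Insert 30: 30 < 44 → go left. Place as left child of 44.
Insert 26: 26 < 44 → go left; 26 < 30 → go left. Place as left child of 30.
Insert 27: 27 < 44 → go left; 27 < 30 → go left; 27 > 26 → go right. Place as right child of 26.
Insert 52: 52 > 44 → go right. Place as right child of 44.
Insert 50: 50 > 44 → go right; 50 < 52 → go left. Place as left child of 52.
Insert 24: 24 < 44 → go left; 24 < 30 → go left; 24 < 26 → go left. Place as left child of 26.
Insert 39: 39 < 44 → go left; 39 > 30 → go right. Place as right child of 30.
Insert 54: 54 > 44 → go right; 54 > 52 → go right. Place as right child of 52.
Insert 37: 37 < 44 → go left; 37 > 30 → go right; 37 < 39 → go left. Place as left child of 39.
Insert 28: 28 < 44 → go left; 28 < 30 → go left; 28 > 26 → go right; 28 > 27 → go right. Place as right child of 27.
Insert 12: 12 < 44 → go left; 12 < 30 → go left; 12 < 26 → go left; 12 < 24 → go left. Place as left child of 24.
Insert 11: 11 < 44 → go left; 11 < 30 → go left; 11 < 26 → go left; 11 < 24 → go left; 11 < 12 → go left. Place as left child of 12.
Insert 15: 15 < 44 → go left; 15 < 30 → go left; 15 < 26 → go left; 15 < 24 → go left; 15 > 12 → go right. Place as right child of 12.
Insert 13: 13 < 44 → go left; 13 < 30 → go left; 13 < 26 → go left; 13 < 24 → go left; 13 > 12 → go right; 13 < 15 → go left. Place as left child of 15.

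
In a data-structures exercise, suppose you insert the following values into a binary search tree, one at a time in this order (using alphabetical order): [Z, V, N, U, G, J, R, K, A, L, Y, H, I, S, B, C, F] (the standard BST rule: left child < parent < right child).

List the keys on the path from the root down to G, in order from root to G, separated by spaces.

Insert Z: tree is empty, so Z becomes the root.
Insert V: V < Z → go left. Place as left child of Z.
Insert N: N < Z → go left; N < V → go left. Place as left child of V.
Insert U: U < Z → go left; U < V → go left; U > N → go right. Place as right child of N.
Insert G: G < Z → go left; G < V → go left; G < N → go left. Place as left child of N.
Insert J: J < Z → go left; J < V → go left; J < N → go left; J > G → go right. Place as right child of G.
Insert R: R < Z → go left; R < V → go left; R > N → go right; R < U → go left. Place as left child of U.
Insert K: K < Z → go left; K < V → go left; K < N → go left; K > G → go right; K > J → go right. Place as right child of J.
Insert A: A < Z → go left; A < V → go left; A < N → go left; A < G → go left. Place as left child of G.
Insert L: L < Z → go left; L < V → go left; L < N → go left; L > G → go right; L > J → go right; L > K → go right. Place as right child of K.
Insert Y: Y < Z → go left; Y > V → go right. Place as right child of V.
Insert H: H < Z → go left; H < V → go left; H < N → go left; H > G → go right; H < J → go left. Place as left child of J.
Insert I: I < Z → go left; I < V → go left; I < N → go left; I > G → go right; I < J → go left; I > H → go right. Place as right child of H.
Insert S: S < Z → go left; S < V → go left; S > N → go right; S < U → go left; S > R → go right. Place as right child of R.
Insert B: B < Z → go left; B < V → go left; B < N → go left; B < G → go left; B > A → go right. Place as right child of A.
Insert C: C < Z → go left; C < V → go left; C < N → go left; C < G → go left; C > A → go right; C > B → go right. Place as right child of B.
Insert F: F < Z → go left; F < V → go left; F < N → go left; F < G → go left; F > A → go right; F > B → go right; F > C → go right. Place as right child of C.

Z V N G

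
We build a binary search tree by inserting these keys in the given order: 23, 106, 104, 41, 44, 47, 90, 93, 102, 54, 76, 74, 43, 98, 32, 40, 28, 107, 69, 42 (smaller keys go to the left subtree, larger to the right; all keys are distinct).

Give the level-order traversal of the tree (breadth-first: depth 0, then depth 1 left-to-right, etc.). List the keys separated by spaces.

23 106 104 107 41 32 44 28 40 43 47 42 90 54 93 76 102 74 98 69

Resulting structure (node: left, right):
  23: L=–, R=106
  106: L=104, R=107
  104: L=41, R=–
  41: L=32, R=44
  44: L=43, R=47
  47: L=–, R=90
  90: L=54, R=93
  93: L=–, R=102
  102: L=98, R=–
  54: L=–, R=76
  76: L=74, R=–
  74: L=69, R=–
  43: L=42, R=–
  98: L=–, R=–
  32: L=28, R=40
  40: L=–, R=–
  28: L=–, R=–
  107: L=–, R=–
  69: L=–, R=–
  42: L=–, R=–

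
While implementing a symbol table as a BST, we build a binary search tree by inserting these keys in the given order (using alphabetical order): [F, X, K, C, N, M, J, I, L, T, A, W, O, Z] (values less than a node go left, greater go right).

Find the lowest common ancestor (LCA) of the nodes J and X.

X

Insert F: tree is empty, so F becomes the root.
Insert X: X > F → go right. Place as right child of F.
Insert K: K > F → go right; K < X → go left. Place as left child of X.
Insert C: C < F → go left. Place as left child of F.
Insert N: N > F → go right; N < X → go left; N > K → go right. Place as right child of K.
Insert M: M > F → go right; M < X → go left; M > K → go right; M < N → go left. Place as left child of N.
Insert J: J > F → go right; J < X → go left; J < K → go left. Place as left child of K.
Insert I: I > F → go right; I < X → go left; I < K → go left; I < J → go left. Place as left child of J.
Insert L: L > F → go right; L < X → go left; L > K → go right; L < N → go left; L < M → go left. Place as left child of M.
Insert T: T > F → go right; T < X → go left; T > K → go right; T > N → go right. Place as right child of N.
Insert A: A < F → go left; A < C → go left. Place as left child of C.
Insert W: W > F → go right; W < X → go left; W > K → go right; W > N → go right; W > T → go right. Place as right child of T.
Insert O: O > F → go right; O < X → go left; O > K → go right; O > N → go right; O < T → go left. Place as left child of T.
Insert Z: Z > F → go right; Z > X → go right. Place as right child of X.

Path to J: F → X → K → J
Path to X: F → X
X lies on both paths and is an ancestor of the other node.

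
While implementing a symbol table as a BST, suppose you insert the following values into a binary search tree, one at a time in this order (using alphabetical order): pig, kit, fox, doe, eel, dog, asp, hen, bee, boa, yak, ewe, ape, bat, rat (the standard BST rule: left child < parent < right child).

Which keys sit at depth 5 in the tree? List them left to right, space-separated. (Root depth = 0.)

Insert pig: tree is empty, so pig becomes the root.
Insert kit: kit < pig → go left. Place as left child of pig.
Insert fox: fox < pig → go left; fox < kit → go left. Place as left child of kit.
Insert doe: doe < pig → go left; doe < kit → go left; doe < fox → go left. Place as left child of fox.
Insert eel: eel < pig → go left; eel < kit → go left; eel < fox → go left; eel > doe → go right. Place as right child of doe.
Insert dog: dog < pig → go left; dog < kit → go left; dog < fox → go left; dog > doe → go right; dog < eel → go left. Place as left child of eel.
Insert asp: asp < pig → go left; asp < kit → go left; asp < fox → go left; asp < doe → go left. Place as left child of doe.
Insert hen: hen < pig → go left; hen < kit → go left; hen > fox → go right. Place as right child of fox.
Insert bee: bee < pig → go left; bee < kit → go left; bee < fox → go left; bee < doe → go left; bee > asp → go right. Place as right child of asp.
Insert boa: boa < pig → go left; boa < kit → go left; boa < fox → go left; boa < doe → go left; boa > asp → go right; boa > bee → go right. Place as right child of bee.
Insert yak: yak > pig → go right. Place as right child of pig.
Insert ewe: ewe < pig → go left; ewe < kit → go left; ewe < fox → go left; ewe > doe → go right; ewe > eel → go right. Place as right child of eel.
Insert ape: ape < pig → go left; ape < kit → go left; ape < fox → go left; ape < doe → go left; ape < asp → go left. Place as left child of asp.
Insert bat: bat < pig → go left; bat < kit → go left; bat < fox → go left; bat < doe → go left; bat > asp → go right; bat < bee → go left. Place as left child of bee.
Insert rat: rat > pig → go right; rat < yak → go left. Place as left child of yak.

ape bee dog ewe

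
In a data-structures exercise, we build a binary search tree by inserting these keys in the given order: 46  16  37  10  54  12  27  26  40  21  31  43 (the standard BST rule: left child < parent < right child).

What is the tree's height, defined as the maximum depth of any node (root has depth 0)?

Insert 46: tree is empty, so 46 becomes the root.
Insert 16: 16 < 46 → go left. Place as left child of 46.
Insert 37: 37 < 46 → go left; 37 > 16 → go right. Place as right child of 16.
Insert 10: 10 < 46 → go left; 10 < 16 → go left. Place as left child of 16.
Insert 54: 54 > 46 → go right. Place as right child of 46.
Insert 12: 12 < 46 → go left; 12 < 16 → go left; 12 > 10 → go right. Place as right child of 10.
Insert 27: 27 < 46 → go left; 27 > 16 → go right; 27 < 37 → go left. Place as left child of 37.
Insert 26: 26 < 46 → go left; 26 > 16 → go right; 26 < 37 → go left; 26 < 27 → go left. Place as left child of 27.
Insert 40: 40 < 46 → go left; 40 > 16 → go right; 40 > 37 → go right. Place as right child of 37.
Insert 21: 21 < 46 → go left; 21 > 16 → go right; 21 < 37 → go left; 21 < 27 → go left; 21 < 26 → go left. Place as left child of 26.
Insert 31: 31 < 46 → go left; 31 > 16 → go right; 31 < 37 → go left; 31 > 27 → go right. Place as right child of 27.
Insert 43: 43 < 46 → go left; 43 > 16 → go right; 43 > 37 → go right; 43 > 40 → go right. Place as right child of 40.

The deepest node is 21 at depth 5.

5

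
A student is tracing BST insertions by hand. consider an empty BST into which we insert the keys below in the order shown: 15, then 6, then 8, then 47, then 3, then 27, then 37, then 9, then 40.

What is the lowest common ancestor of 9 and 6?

Resulting structure (node: left, right):
  15: L=6, R=47
  6: L=3, R=8
  8: L=–, R=9
  47: L=27, R=–
  3: L=–, R=–
  27: L=–, R=37
  37: L=–, R=40
  9: L=–, R=–
  40: L=–, R=–

Path to 9: 15 → 6 → 8 → 9
Path to 6: 15 → 6
6 lies on both paths and is an ancestor of the other node.

6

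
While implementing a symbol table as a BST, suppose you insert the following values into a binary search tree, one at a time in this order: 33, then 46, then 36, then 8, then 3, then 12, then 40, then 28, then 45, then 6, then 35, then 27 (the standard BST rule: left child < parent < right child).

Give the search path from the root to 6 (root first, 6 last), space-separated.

33 8 3 6

Insert 33: tree is empty, so 33 becomes the root.
Insert 46: 46 > 33 → go right. Place as right child of 33.
Insert 36: 36 > 33 → go right; 36 < 46 → go left. Place as left child of 46.
Insert 8: 8 < 33 → go left. Place as left child of 33.
Insert 3: 3 < 33 → go left; 3 < 8 → go left. Place as left child of 8.
Insert 12: 12 < 33 → go left; 12 > 8 → go right. Place as right child of 8.
Insert 40: 40 > 33 → go right; 40 < 46 → go left; 40 > 36 → go right. Place as right child of 36.
Insert 28: 28 < 33 → go left; 28 > 8 → go right; 28 > 12 → go right. Place as right child of 12.
Insert 45: 45 > 33 → go right; 45 < 46 → go left; 45 > 36 → go right; 45 > 40 → go right. Place as right child of 40.
Insert 6: 6 < 33 → go left; 6 < 8 → go left; 6 > 3 → go right. Place as right child of 3.
Insert 35: 35 > 33 → go right; 35 < 46 → go left; 35 < 36 → go left. Place as left child of 36.
Insert 27: 27 < 33 → go left; 27 > 8 → go right; 27 > 12 → go right; 27 < 28 → go left. Place as left child of 28.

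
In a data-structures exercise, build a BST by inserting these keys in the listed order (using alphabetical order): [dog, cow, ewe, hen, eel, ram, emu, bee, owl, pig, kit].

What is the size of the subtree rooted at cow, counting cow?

Insert dog: tree is empty, so dog becomes the root.
Insert cow: cow < dog → go left. Place as left child of dog.
Insert ewe: ewe > dog → go right. Place as right child of dog.
Insert hen: hen > dog → go right; hen > ewe → go right. Place as right child of ewe.
Insert eel: eel > dog → go right; eel < ewe → go left. Place as left child of ewe.
Insert ram: ram > dog → go right; ram > ewe → go right; ram > hen → go right. Place as right child of hen.
Insert emu: emu > dog → go right; emu < ewe → go left; emu > eel → go right. Place as right child of eel.
Insert bee: bee < dog → go left; bee < cow → go left. Place as left child of cow.
Insert owl: owl > dog → go right; owl > ewe → go right; owl > hen → go right; owl < ram → go left. Place as left child of ram.
Insert pig: pig > dog → go right; pig > ewe → go right; pig > hen → go right; pig < ram → go left; pig > owl → go right. Place as right child of owl.
Insert kit: kit > dog → go right; kit > ewe → go right; kit > hen → go right; kit < ram → go left; kit < owl → go left. Place as left child of owl.

Subtree rooted at cow contains: cow, bee — 2 nodes.

2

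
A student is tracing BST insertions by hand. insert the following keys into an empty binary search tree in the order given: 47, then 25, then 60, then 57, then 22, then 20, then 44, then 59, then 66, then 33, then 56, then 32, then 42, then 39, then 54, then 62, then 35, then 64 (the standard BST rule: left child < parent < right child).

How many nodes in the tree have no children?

47: root
25: left child of 47 (depth 1)
60: right child of 47 (depth 1)
57: left child of 60 (depth 2)
22: left child of 25 (depth 2)
20: left child of 22 (depth 3)
44: right child of 25 (depth 2)
59: right child of 57 (depth 3)
66: right child of 60 (depth 2)
33: left child of 44 (depth 3)
56: left child of 57 (depth 3)
32: left child of 33 (depth 4)
42: right child of 33 (depth 4)
39: left child of 42 (depth 5)
54: left child of 56 (depth 4)
62: left child of 66 (depth 3)
35: left child of 39 (depth 6)
64: right child of 62 (depth 4)

Leaves: 20, 32, 35, 54, 59, 64 — 6 in total.

6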